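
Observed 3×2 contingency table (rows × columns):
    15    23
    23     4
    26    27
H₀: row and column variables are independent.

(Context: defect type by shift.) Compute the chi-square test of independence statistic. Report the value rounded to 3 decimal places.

test statistic = 14.329

Row totals [38, 27, 53], col totals [64, 54], n=118
χ² = (15−20.61)²/20.61 + (23−17.39)²/17.39 + (23−14.64)²/14.64 + (4−12.36)²/12.36 + (26−28.75)²/28.75 + (27−24.25)²/24.25 = 14.3289
df = 2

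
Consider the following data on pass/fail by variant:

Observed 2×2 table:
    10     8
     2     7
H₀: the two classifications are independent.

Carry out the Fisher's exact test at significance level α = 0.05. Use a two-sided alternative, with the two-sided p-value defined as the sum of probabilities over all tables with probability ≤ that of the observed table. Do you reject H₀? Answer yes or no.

reject H₀: no

Margins: r₁=18, r₂=9, c₁=12, c₂=15, n=27
p_obs = C(18,10)·C(9,2)/C(27,12); sum pmf over tables with pmf ≤ p_obs
p-value (two-sided) = 0.21724
At α=0.05: p ≥ α → fail to reject H₀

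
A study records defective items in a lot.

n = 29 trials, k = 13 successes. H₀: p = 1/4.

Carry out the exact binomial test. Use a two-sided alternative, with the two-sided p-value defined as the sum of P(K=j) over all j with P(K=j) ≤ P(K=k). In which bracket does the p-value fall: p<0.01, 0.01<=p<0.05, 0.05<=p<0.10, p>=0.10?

p-value bracket: 0.01<=p<0.05

Exact binomial: n=29, k=13, p₀=1/4=0.2500
P(X=j) = C(n,j)·p₀^j·(1−p₀)^(n−j); p = Σ P(X=j) over j with P(X=j) ≤ P(X=13)
p-value (two-sided) = 0.01832
→ bracket: 0.01<=p<0.05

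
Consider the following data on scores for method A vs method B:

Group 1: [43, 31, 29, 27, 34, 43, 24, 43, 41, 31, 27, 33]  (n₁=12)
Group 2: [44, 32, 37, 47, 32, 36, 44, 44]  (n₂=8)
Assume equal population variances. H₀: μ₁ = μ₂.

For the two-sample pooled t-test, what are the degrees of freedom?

degrees of freedom = 18

df = n₁ + n₂ − 2 = 12 + 8 − 2 = 18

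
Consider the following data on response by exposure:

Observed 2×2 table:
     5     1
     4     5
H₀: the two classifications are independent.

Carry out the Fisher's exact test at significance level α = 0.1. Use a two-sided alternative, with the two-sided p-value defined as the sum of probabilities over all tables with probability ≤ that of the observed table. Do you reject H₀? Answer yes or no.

Margins: r₁=6, r₂=9, c₁=9, c₂=6, n=15
p_obs = C(6,5)·C(9,4)/C(15,9); sum pmf over tables with pmf ≤ p_obs
p-value (two-sided) = 0.28671
At α=0.1: p ≥ α → fail to reject H₀

reject H₀: no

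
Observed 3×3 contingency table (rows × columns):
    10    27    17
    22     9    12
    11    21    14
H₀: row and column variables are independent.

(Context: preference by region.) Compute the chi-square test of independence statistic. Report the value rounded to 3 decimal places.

Row totals [54, 43, 46], col totals [43, 57, 43], n=143
χ² = (10−16.24)²/16.24 + (27−21.52)²/21.52 + (17−16.24)²/16.24 + (22−12.93)²/12.93 + (9−17.14)²/17.14 + (12−12.93)²/12.93 + (11−13.83)²/13.83 + (21−18.34)²/18.34 + (14−13.83)²/13.83 = 15.0888
df = 4

test statistic = 15.089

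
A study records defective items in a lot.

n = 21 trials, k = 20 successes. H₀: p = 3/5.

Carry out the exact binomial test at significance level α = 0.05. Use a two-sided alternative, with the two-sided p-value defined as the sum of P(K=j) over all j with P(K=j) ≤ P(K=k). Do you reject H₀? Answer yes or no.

reject H₀: yes

Exact binomial: n=21, k=20, p₀=3/5=0.6000
P(X=j) = C(n,j)·p₀^j·(1−p₀)^(n−j); p = Σ P(X=j) over j with P(X=j) ≤ P(X=20)
p-value (two-sided) = 0.00048
At α=0.05: p < α → reject H₀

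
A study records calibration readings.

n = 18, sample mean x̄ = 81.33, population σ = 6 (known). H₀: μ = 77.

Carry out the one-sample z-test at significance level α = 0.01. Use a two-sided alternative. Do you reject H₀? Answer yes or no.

SE = σ/√n = 6/√18 = 1.4142
z = (x̄−μ₀)/SE = (81.33−77)/1.4142 = 3.0618
p-value (two-sided) = 0.00220
At α=0.01: p < α → reject H₀

reject H₀: yes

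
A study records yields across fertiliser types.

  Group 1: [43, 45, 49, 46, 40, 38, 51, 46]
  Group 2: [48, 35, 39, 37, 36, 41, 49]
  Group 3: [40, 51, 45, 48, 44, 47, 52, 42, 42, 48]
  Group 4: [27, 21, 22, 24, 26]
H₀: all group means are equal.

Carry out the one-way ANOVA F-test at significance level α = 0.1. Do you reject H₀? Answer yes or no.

reject H₀: yes

Group means [44.75, 40.71, 45.90, 24.00], grand mean 40.733
SSB = Σnᵢ(x̄ᵢ−x̄)² = 1796.038; SSW = ΣΣ(x−x̄ᵢ)² = 493.829
MSB = 1796.038/3 = 598.6794; MSW = 493.829/26 = 18.9934
F = MSB/MSW = 31.5204
df = (3, 26)
p-value (upper-tail) = 0.00000
At α=0.1: p < α → reject H₀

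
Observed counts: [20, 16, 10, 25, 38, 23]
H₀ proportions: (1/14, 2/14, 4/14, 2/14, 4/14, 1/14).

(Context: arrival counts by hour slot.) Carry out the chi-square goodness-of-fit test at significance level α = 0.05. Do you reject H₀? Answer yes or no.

n = 132; E_i = n·p_i = [9.43, 18.86, 37.71, 18.86, 37.71, 9.43]
χ² = (20−9.43)²/9.43 + (16−18.86)²/18.86 + (10−37.71)²/37.71 + (25−18.86)²/18.86 + (38−37.71)²/37.71 + (23−9.43)²/9.43 = 54.1894
df = 5
p-value (upper-tail) = 0.00000
At α=0.05: p < α → reject H₀

reject H₀: yes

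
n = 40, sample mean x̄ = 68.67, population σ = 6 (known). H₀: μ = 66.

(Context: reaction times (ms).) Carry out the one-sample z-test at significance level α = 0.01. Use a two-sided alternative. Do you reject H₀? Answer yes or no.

SE = σ/√n = 6/√40 = 0.9487
z = (x̄−μ₀)/SE = (68.67−66)/0.9487 = 2.8144
p-value (two-sided) = 0.00489
At α=0.01: p < α → reject H₀

reject H₀: yes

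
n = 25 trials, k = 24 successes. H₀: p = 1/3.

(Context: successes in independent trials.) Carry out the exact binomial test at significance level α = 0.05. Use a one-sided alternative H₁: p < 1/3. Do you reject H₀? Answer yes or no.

reject H₀: no

Exact binomial: n=25, k=24, p₀=1/3=0.3333
P(X≤24) from Σ C(n,i)·p₀^i·(1−p₀)^(n−i)
p-value (one-sided, H₁ less) = 1.00000
At α=0.05: p ≥ α → fail to reject H₀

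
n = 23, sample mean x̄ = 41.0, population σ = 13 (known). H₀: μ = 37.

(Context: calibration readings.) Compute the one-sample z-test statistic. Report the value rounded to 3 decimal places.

test statistic = 1.476

SE = σ/√n = 13/√23 = 2.7107
z = (x̄−μ₀)/SE = (41.0−37)/2.7107 = 1.4756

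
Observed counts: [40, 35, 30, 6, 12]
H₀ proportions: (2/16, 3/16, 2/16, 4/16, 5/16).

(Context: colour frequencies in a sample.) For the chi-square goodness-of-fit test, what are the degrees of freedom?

degrees of freedom = 4

df = k − 1 = 5 − 1 = 4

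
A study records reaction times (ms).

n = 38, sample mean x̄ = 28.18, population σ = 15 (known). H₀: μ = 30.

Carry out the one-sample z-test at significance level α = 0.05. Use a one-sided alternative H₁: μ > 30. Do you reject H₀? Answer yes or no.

reject H₀: no

SE = σ/√n = 15/√38 = 2.4333
z = (x̄−μ₀)/SE = (28.18−30)/2.4333 = -0.7479
p-value (one-sided, H₁ greater) = 0.77275
At α=0.05: p ≥ α → fail to reject H₀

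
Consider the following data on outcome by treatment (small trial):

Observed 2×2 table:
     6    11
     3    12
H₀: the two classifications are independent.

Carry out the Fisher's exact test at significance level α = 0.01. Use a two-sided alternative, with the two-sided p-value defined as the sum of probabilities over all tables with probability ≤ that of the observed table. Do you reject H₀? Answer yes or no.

Margins: r₁=17, r₂=15, c₁=9, c₂=23, n=32
p_obs = C(17,6)·C(15,3)/C(32,9); sum pmf over tables with pmf ≤ p_obs
p-value (two-sided) = 0.44405
At α=0.01: p ≥ α → fail to reject H₀

reject H₀: no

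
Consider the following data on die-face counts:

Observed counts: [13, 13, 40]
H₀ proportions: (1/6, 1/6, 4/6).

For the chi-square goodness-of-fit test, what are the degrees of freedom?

df = k − 1 = 3 − 1 = 2

degrees of freedom = 2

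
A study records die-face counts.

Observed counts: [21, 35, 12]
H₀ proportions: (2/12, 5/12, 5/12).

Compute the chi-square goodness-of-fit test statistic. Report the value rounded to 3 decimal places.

test statistic = 19.229

n = 68; E_i = n·p_i = [11.33, 28.33, 28.33]
χ² = (21−11.33)²/11.33 + (35−28.33)²/28.33 + (12−28.33)²/28.33 = 19.2294
df = 2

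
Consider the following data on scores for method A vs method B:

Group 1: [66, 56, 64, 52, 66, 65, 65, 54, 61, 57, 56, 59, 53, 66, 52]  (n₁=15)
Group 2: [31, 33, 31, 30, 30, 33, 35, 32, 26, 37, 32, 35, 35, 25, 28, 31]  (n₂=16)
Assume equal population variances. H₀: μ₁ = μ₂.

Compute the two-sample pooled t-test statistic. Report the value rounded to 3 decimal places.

x̄₁=59.467, s₁=5.514, n₁=15
x̄₂=31.500, s₂=3.286, n₂=16
s_p² = [14·5.514² + 15·3.286²]/29 = 20.2667
SE = √(s_p²·(1/15+1/16)) = 1.6180
t = (59.467−31.500)/1.6180 = 17.2852
df = 29

test statistic = 17.285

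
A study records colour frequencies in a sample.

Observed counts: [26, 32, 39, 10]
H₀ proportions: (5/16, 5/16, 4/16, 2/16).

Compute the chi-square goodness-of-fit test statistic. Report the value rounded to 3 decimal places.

n = 107; E_i = n·p_i = [33.44, 33.44, 26.75, 13.38]
χ² = (26−33.44)²/33.44 + (32−33.44)²/33.44 + (39−26.75)²/26.75 + (10−13.38)²/13.38 = 8.1776
df = 3

test statistic = 8.178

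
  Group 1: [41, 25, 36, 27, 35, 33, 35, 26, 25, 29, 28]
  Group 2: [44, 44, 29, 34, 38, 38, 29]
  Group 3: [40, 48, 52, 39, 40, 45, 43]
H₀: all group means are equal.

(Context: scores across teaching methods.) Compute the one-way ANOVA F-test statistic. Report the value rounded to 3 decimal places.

Group means [30.91, 36.57, 43.86], grand mean 36.120
SSB = Σnᵢ(x̄ᵢ−x̄)² = 719.159; SSW = ΣΣ(x−x̄ᵢ)² = 661.481
MSB = 719.159/2 = 359.5797; MSW = 661.481/22 = 30.0673
F = MSB/MSW = 11.9592
df = (2, 22)

test statistic = 11.959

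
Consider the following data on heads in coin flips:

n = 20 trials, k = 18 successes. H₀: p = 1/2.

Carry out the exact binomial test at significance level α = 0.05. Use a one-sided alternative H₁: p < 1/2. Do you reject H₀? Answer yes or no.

Exact binomial: n=20, k=18, p₀=1/2=0.5000
P(X≤18) from Σ C(n,i)·p₀^i·(1−p₀)^(n−i)
p-value (one-sided, H₁ less) = 0.99998
At α=0.05: p ≥ α → fail to reject H₀

reject H₀: no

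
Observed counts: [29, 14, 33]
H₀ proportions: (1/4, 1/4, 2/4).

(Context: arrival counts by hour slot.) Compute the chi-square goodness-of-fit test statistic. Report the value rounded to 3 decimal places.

n = 76; E_i = n·p_i = [19.00, 19.00, 38.00]
χ² = (29−19.00)²/19.00 + (14−19.00)²/19.00 + (33−38.00)²/38.00 = 7.2368
df = 2

test statistic = 7.237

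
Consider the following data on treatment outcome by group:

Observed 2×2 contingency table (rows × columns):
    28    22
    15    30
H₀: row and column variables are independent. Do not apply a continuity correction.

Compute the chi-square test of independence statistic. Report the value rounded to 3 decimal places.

Row totals [50, 45], col totals [43, 52], n=95
χ² = (28−22.63)²/22.63 + (22−27.37)²/27.37 + (15−20.37)²/20.37 + (30−24.63)²/24.63 = 4.9114
df = 1

test statistic = 4.911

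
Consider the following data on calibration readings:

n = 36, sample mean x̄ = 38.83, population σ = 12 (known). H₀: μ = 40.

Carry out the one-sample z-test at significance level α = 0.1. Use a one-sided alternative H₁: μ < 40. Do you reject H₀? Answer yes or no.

reject H₀: no

SE = σ/√n = 12/√36 = 2.0000
z = (x̄−μ₀)/SE = (38.83−40)/2.0000 = -0.5850
p-value (one-sided, H₁ less) = 0.27927
At α=0.1: p ≥ α → fail to reject H₀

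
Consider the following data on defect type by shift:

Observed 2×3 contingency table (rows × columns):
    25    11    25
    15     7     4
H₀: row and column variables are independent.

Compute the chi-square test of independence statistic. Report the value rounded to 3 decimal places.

Row totals [61, 26], col totals [40, 18, 29], n=87
χ² = (25−28.05)²/28.05 + (11−12.62)²/12.62 + (25−20.33)²/20.33 + (15−11.95)²/11.95 + (7−5.38)²/5.38 + (4−8.67)²/8.67 = 5.3872
df = 2

test statistic = 5.387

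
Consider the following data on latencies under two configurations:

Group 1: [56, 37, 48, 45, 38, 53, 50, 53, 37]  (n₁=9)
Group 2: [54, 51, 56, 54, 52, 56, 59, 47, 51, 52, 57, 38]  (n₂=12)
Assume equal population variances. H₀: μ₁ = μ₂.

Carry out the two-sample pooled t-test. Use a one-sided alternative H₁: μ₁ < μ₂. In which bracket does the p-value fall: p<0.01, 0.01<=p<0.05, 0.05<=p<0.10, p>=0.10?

x̄₁=46.333, s₁=7.450, n₁=9
x̄₂=52.250, s₂=5.529, n₂=12
s_p² = [8·7.450² + 11·5.529²]/19 = 41.0658
SE = √(s_p²·(1/9+1/12)) = 2.8258
t = (46.333−52.250)/2.8258 = -2.0938
df = 19
p-value (one-sided, H₁ less) = 0.02496
→ bracket: 0.01<=p<0.05

p-value bracket: 0.01<=p<0.05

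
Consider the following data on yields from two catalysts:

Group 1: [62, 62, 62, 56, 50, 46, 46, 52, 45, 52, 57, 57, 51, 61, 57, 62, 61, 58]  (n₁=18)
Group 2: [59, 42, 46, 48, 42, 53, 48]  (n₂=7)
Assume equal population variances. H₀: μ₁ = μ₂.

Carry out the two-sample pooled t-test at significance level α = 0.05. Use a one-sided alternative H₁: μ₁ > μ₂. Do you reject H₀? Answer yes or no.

reject H₀: yes

x̄₁=55.389, s₁=5.982, n₁=18
x̄₂=48.286, s₂=6.075, n₂=7
s_p² = [17·5.982² + 6·6.075²]/23 = 36.0742
SE = √(s_p²·(1/18+1/7)) = 2.6754
t = (55.389−48.286)/2.6754 = 2.6550
df = 23
p-value (one-sided, H₁ greater) = 0.00707
At α=0.05: p < α → reject H₀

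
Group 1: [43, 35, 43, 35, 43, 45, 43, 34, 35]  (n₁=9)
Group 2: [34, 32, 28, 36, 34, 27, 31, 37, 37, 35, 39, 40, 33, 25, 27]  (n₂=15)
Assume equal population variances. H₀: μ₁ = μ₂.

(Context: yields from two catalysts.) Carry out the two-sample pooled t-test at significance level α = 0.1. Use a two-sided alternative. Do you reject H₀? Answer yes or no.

x̄₁=39.556, s₁=4.613, n₁=9
x̄₂=33.000, s₂=4.614, n₂=15
s_p² = [8·4.613² + 14·4.614²]/22 = 21.2828
SE = √(s_p²·(1/9+1/15)) = 1.9452
t = (39.556−33.000)/1.9452 = 3.3702
df = 22
p-value (two-sided) = 0.00276
At α=0.1: p < α → reject H₀

reject H₀: yes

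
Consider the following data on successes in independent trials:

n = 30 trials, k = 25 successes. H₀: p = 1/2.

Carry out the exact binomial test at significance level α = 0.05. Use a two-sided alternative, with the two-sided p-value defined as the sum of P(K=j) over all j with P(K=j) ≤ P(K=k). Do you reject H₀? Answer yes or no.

Exact binomial: n=30, k=25, p₀=1/2=0.5000
P(X=j) = C(n,j)·p₀^j·(1−p₀)^(n−j); p = Σ P(X=j) over j with P(X=j) ≤ P(X=25)
p-value (two-sided) = 0.00032
At α=0.05: p < α → reject H₀

reject H₀: yes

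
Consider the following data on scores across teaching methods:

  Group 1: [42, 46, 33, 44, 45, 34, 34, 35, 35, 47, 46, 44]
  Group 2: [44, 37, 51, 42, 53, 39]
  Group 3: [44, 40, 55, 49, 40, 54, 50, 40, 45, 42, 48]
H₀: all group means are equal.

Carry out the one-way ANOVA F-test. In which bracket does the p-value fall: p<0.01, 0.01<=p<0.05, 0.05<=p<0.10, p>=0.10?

p-value bracket: 0.05<=p<0.10

Group means [40.42, 44.33, 46.09], grand mean 43.379
SSB = Σnᵢ(x̄ᵢ−x̄)² = 191.668; SSW = ΣΣ(x−x̄ᵢ)² = 861.159
MSB = 191.668/2 = 95.8342; MSW = 861.159/26 = 33.1215
F = MSB/MSW = 2.8934
df = (2, 26)
p-value (upper-tail) = 0.07336
→ bracket: 0.05<=p<0.10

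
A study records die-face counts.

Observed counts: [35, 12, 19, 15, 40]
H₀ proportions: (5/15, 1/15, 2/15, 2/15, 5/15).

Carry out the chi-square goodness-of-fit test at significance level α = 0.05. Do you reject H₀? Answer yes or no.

n = 121; E_i = n·p_i = [40.33, 8.07, 16.13, 16.13, 40.33]
χ² = (35−40.33)²/40.33 + (12−8.07)²/8.07 + (19−16.13)²/16.13 + (15−16.13)²/16.13 + (40−40.33)²/40.33 = 3.2149
df = 4
p-value (upper-tail) = 0.52253
At α=0.05: p ≥ α → fail to reject H₀

reject H₀: no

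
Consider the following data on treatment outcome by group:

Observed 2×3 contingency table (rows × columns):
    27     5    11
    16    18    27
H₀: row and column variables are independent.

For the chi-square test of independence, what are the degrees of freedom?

degrees of freedom = 2

df = (r−1)(c−1) = (2−1)·(3−1) = 2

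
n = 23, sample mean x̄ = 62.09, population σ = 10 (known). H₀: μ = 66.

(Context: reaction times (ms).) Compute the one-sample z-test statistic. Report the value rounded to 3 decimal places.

test statistic = -1.875

SE = σ/√n = 10/√23 = 2.0851
z = (x̄−μ₀)/SE = (62.09−66)/2.0851 = -1.8752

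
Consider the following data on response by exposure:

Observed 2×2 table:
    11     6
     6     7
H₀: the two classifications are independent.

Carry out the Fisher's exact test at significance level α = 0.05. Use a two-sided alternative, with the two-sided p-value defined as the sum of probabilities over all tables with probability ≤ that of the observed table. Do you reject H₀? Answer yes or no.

Margins: r₁=17, r₂=13, c₁=17, c₂=13, n=30
p_obs = C(17,11)·C(13,6)/C(30,17); sum pmf over tables with pmf ≤ p_obs
p-value (two-sided) = 0.46009
At α=0.05: p ≥ α → fail to reject H₀

reject H₀: no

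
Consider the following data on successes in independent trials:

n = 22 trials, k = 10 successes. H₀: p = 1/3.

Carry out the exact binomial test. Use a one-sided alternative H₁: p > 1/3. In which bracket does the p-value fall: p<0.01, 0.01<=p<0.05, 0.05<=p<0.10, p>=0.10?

Exact binomial: n=22, k=10, p₀=1/3=0.3333
P(X≥10) from Σ C(n,i)·p₀^i·(1−p₀)^(n−i)
p-value (one-sided, H₁ greater) = 0.16315
→ bracket: p>=0.10

p-value bracket: p>=0.10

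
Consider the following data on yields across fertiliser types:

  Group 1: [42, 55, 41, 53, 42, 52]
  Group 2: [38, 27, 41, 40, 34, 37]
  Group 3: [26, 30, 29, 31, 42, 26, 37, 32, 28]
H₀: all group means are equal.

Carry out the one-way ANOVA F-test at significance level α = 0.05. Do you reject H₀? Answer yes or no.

Group means [47.50, 36.17, 31.22], grand mean 37.286
SSB = Σnᵢ(x̄ᵢ−x̄)² = 964.397; SSW = ΣΣ(x−x̄ᵢ)² = 561.889
MSB = 964.397/2 = 482.1984; MSW = 561.889/18 = 31.2160
F = MSB/MSW = 15.4471
df = (2, 18)
p-value (upper-tail) = 0.00012
At α=0.05: p < α → reject H₀

reject H₀: yes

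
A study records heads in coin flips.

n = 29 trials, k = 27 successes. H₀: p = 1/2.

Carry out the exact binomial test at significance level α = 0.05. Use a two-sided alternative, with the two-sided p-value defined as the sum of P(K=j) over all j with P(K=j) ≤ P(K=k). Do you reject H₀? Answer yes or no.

reject H₀: yes

Exact binomial: n=29, k=27, p₀=1/2=0.5000
P(X=j) = C(n,j)·p₀^j·(1−p₀)^(n−j); p = Σ P(X=j) over j with P(X=j) ≤ P(X=27)
p-value (two-sided) = 0.00000
At α=0.05: p < α → reject H₀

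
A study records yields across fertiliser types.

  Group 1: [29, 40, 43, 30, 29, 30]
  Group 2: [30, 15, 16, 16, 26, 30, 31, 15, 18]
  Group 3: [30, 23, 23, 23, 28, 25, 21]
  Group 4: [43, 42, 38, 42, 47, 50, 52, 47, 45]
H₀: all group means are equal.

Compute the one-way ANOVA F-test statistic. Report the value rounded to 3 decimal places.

test statistic = 31.123

Group means [33.50, 21.89, 24.71, 45.11], grand mean 31.516
SSB = Σnᵢ(x̄ᵢ−x̄)² = 2845.036; SSW = ΣΣ(x−x̄ᵢ)² = 822.706
MSB = 2845.036/3 = 948.3452; MSW = 822.706/27 = 30.4706
F = MSB/MSW = 31.1233
df = (3, 27)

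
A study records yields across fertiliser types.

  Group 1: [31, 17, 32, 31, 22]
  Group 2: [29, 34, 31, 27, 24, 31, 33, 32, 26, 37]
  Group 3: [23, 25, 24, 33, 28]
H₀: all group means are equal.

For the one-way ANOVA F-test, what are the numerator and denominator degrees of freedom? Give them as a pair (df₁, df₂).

degrees of freedom = [2, 17]

k = 3 groups, N = 20 total
df = (k−1, N−k) = (3−1, 20−3) = (2, 17)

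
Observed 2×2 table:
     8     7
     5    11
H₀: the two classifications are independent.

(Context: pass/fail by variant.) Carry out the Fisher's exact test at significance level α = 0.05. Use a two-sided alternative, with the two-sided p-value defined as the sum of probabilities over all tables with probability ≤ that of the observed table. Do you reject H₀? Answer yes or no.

Margins: r₁=15, r₂=16, c₁=13, c₂=18, n=31
p_obs = C(15,8)·C(16,5)/C(31,13); sum pmf over tables with pmf ≤ p_obs
p-value (two-sided) = 0.28516
At α=0.05: p ≥ α → fail to reject H₀

reject H₀: no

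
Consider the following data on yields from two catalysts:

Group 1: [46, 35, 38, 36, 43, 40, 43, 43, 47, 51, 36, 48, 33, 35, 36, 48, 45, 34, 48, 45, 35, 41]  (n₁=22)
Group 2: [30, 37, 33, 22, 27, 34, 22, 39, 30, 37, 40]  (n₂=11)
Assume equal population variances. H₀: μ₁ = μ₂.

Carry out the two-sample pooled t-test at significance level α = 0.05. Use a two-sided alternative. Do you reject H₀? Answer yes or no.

reject H₀: yes

x̄₁=41.182, s₁=5.595, n₁=22
x̄₂=31.909, s₂=6.332, n₂=11
s_p² = [21·5.595² + 10·6.332²]/31 = 34.1349
SE = √(s_p²·(1/22+1/11)) = 2.1575
t = (41.182−31.909)/2.1575 = 4.2979
df = 31
p-value (two-sided) = 0.00016
At α=0.05: p < α → reject H₀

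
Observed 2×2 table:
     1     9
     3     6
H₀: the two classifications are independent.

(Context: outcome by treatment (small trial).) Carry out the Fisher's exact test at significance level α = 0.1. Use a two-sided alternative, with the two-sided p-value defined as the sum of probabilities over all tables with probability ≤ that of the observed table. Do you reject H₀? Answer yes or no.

reject H₀: no

Margins: r₁=10, r₂=9, c₁=4, c₂=15, n=19
p_obs = C(10,1)·C(9,3)/C(19,4); sum pmf over tables with pmf ≤ p_obs
p-value (two-sided) = 0.30341
At α=0.1: p ≥ α → fail to reject H₀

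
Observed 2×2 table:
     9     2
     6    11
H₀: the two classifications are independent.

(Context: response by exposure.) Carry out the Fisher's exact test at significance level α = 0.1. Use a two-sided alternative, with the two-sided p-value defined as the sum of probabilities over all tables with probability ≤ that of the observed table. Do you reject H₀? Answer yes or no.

Margins: r₁=11, r₂=17, c₁=15, c₂=13, n=28
p_obs = C(11,9)·C(17,6)/C(28,15); sum pmf over tables with pmf ≤ p_obs
p-value (two-sided) = 0.02376
At α=0.1: p < α → reject H₀

reject H₀: yes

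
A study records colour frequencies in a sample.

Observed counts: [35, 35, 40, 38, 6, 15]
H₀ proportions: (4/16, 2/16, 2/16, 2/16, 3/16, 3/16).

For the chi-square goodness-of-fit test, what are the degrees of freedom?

df = k − 1 = 6 − 1 = 5

degrees of freedom = 5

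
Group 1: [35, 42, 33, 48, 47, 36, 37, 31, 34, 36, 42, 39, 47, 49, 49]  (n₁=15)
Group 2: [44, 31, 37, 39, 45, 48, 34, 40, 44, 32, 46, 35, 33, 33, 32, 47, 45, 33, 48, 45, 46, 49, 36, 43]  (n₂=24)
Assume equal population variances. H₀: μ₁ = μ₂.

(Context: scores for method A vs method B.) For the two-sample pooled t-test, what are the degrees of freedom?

df = n₁ + n₂ − 2 = 15 + 24 − 2 = 37

degrees of freedom = 37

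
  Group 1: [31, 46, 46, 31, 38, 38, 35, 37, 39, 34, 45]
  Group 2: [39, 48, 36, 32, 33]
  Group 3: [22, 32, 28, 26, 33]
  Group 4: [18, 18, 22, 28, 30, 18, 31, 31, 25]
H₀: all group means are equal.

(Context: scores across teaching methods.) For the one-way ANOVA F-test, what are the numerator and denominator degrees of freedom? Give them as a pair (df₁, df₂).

degrees of freedom = [3, 26]

k = 4 groups, N = 30 total
df = (k−1, N−k) = (4−1, 30−4) = (3, 26)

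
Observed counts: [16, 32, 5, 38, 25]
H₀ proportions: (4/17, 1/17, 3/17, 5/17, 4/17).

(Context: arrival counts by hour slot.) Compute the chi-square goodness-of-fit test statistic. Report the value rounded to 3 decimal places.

test statistic = 109.892

n = 116; E_i = n·p_i = [27.29, 6.82, 20.47, 34.12, 27.29]
χ² = (16−27.29)²/27.29 + (32−6.82)²/6.82 + (5−20.47)²/20.47 + (38−34.12)²/34.12 + (25−27.29)²/27.29 = 109.8924
df = 4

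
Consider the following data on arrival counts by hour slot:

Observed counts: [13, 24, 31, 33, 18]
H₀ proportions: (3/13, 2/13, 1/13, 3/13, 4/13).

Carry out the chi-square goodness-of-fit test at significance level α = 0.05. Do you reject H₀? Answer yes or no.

reject H₀: yes

n = 119; E_i = n·p_i = [27.46, 18.31, 9.15, 27.46, 36.62]
χ² = (13−27.46)²/27.46 + (24−18.31)²/18.31 + (31−9.15)²/9.15 + (33−27.46)²/27.46 + (18−36.62)²/36.62 = 72.1036
df = 4
p-value (upper-tail) = 0.00000
At α=0.05: p < α → reject H₀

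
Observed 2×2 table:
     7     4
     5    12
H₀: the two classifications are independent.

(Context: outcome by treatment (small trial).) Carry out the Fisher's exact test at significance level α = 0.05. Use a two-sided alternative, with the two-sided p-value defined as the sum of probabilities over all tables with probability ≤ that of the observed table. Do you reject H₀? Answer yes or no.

Margins: r₁=11, r₂=17, c₁=12, c₂=16, n=28
p_obs = C(11,7)·C(17,5)/C(28,12); sum pmf over tables with pmf ≤ p_obs
p-value (two-sided) = 0.12115
At α=0.05: p ≥ α → fail to reject H₀

reject H₀: no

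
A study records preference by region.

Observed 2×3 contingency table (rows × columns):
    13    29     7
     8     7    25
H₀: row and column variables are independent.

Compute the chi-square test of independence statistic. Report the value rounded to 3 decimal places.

Row totals [49, 40], col totals [21, 36, 32], n=89
χ² = (13−11.56)²/11.56 + (29−19.82)²/19.82 + (7−17.62)²/17.62 + (8−9.44)²/9.44 + (7−16.18)²/16.18 + (25−14.38)²/14.38 = 24.0962
df = 2

test statistic = 24.096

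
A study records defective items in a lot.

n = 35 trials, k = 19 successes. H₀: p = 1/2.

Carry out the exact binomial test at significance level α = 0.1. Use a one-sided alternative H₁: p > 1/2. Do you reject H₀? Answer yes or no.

Exact binomial: n=35, k=19, p₀=1/2=0.5000
P(X≥19) from Σ C(n,i)·p₀^i·(1−p₀)^(n−i)
p-value (one-sided, H₁ greater) = 0.36794
At α=0.1: p ≥ α → fail to reject H₀

reject H₀: no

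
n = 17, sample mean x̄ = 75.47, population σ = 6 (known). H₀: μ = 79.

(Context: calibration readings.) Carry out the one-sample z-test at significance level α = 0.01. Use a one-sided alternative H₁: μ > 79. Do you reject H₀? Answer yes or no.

SE = σ/√n = 6/√17 = 1.4552
z = (x̄−μ₀)/SE = (75.47−79)/1.4552 = -2.4258
p-value (one-sided, H₁ greater) = 0.99236
At α=0.01: p ≥ α → fail to reject H₀

reject H₀: no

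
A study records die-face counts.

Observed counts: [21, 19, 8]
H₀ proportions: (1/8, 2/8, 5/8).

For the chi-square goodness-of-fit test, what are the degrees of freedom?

df = k − 1 = 3 − 1 = 2

degrees of freedom = 2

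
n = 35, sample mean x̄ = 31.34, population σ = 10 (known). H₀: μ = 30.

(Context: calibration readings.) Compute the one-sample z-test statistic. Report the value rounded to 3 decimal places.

SE = σ/√n = 10/√35 = 1.6903
z = (x̄−μ₀)/SE = (31.34−30)/1.6903 = 0.7928

test statistic = 0.793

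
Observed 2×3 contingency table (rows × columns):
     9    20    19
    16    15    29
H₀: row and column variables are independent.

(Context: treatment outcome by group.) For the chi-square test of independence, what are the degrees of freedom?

df = (r−1)(c−1) = (2−1)·(3−1) = 2

degrees of freedom = 2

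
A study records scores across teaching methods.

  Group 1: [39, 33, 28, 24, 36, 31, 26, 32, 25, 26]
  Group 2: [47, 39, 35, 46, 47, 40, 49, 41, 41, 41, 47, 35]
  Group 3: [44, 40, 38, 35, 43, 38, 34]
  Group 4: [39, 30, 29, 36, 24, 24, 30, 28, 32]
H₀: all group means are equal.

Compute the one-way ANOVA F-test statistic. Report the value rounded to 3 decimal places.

Group means [30.00, 42.33, 38.86, 30.22], grand mean 35.579
SSB = Σnᵢ(x̄ᵢ−x̄)² = 1192.184; SSW = ΣΣ(x−x̄ᵢ)² = 763.079
MSB = 1192.184/3 = 397.3946; MSW = 763.079/34 = 22.4435
F = MSB/MSW = 17.7064
df = (3, 34)

test statistic = 17.706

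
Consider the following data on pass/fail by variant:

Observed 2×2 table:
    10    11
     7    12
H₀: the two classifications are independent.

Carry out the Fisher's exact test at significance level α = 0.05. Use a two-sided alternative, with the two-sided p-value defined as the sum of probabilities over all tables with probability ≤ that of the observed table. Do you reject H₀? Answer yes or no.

reject H₀: no

Margins: r₁=21, r₂=19, c₁=17, c₂=23, n=40
p_obs = C(21,10)·C(19,7)/C(40,17); sum pmf over tables with pmf ≤ p_obs
p-value (two-sided) = 0.53778
At α=0.05: p ≥ α → fail to reject H₀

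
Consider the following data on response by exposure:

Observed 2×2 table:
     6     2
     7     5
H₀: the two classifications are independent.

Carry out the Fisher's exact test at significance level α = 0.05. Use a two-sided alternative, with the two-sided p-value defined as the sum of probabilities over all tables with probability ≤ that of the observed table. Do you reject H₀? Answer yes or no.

reject H₀: no

Margins: r₁=8, r₂=12, c₁=13, c₂=7, n=20
p_obs = C(8,6)·C(12,7)/C(20,13); sum pmf over tables with pmf ≤ p_obs
p-value (two-sided) = 0.64241
At α=0.05: p ≥ α → fail to reject H₀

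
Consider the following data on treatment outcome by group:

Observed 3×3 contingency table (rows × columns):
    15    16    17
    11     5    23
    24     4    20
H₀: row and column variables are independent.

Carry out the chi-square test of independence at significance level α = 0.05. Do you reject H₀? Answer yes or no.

Row totals [48, 39, 48], col totals [50, 25, 60], n=135
χ² = (15−17.78)²/17.78 + (16−8.89)²/8.89 + (17−21.33)²/21.33 + (11−14.44)²/14.44 + (5−7.22)²/7.22 + (23−17.33)²/17.33 + (24−17.78)²/17.78 + (4−8.89)²/8.89 + (20−21.33)²/21.33 = 15.3108
df = 4
p-value (upper-tail) = 0.00410
At α=0.05: p < α → reject H₀

reject H₀: yes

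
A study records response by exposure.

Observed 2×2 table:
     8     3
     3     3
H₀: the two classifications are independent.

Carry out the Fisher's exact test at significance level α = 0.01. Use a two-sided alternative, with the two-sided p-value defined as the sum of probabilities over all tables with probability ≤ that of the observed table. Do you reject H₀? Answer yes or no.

Margins: r₁=11, r₂=6, c₁=11, c₂=6, n=17
p_obs = C(11,8)·C(6,3)/C(17,11); sum pmf over tables with pmf ≤ p_obs
p-value (two-sided) = 0.60003
At α=0.01: p ≥ α → fail to reject H₀

reject H₀: no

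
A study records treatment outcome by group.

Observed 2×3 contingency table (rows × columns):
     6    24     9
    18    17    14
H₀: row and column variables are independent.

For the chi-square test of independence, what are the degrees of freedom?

degrees of freedom = 2

df = (r−1)(c−1) = (2−1)·(3−1) = 2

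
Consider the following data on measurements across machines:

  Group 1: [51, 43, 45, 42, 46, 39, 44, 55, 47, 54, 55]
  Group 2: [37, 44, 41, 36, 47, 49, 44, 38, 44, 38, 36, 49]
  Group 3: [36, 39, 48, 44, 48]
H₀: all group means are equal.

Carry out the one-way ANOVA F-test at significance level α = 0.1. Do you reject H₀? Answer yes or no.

Group means [47.36, 41.92, 43.00], grand mean 44.250
SSB = Σnᵢ(x̄ᵢ−x̄)² = 179.788; SSW = ΣΣ(x−x̄ᵢ)² = 691.462
MSB = 179.788/2 = 89.8939; MSW = 691.462/25 = 27.6585
F = MSB/MSW = 3.2501
df = (2, 25)
p-value (upper-tail) = 0.05563
At α=0.1: p < α → reject H₀

reject H₀: yes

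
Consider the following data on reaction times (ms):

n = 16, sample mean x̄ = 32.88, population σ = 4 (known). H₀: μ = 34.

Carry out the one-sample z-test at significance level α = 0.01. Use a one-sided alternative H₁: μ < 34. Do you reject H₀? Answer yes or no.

reject H₀: no

SE = σ/√n = 4/√16 = 1.0000
z = (x̄−μ₀)/SE = (32.88−34)/1.0000 = -1.1200
p-value (one-sided, H₁ less) = 0.13136
At α=0.01: p ≥ α → fail to reject H₀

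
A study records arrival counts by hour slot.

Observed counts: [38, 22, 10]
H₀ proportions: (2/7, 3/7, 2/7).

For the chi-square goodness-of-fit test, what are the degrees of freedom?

df = k − 1 = 3 − 1 = 2

degrees of freedom = 2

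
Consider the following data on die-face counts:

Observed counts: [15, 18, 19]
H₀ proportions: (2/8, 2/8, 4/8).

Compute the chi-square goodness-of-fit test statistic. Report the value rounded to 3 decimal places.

test statistic = 4.115

n = 52; E_i = n·p_i = [13.00, 13.00, 26.00]
χ² = (15−13.00)²/13.00 + (18−13.00)²/13.00 + (19−26.00)²/26.00 = 4.1154
df = 2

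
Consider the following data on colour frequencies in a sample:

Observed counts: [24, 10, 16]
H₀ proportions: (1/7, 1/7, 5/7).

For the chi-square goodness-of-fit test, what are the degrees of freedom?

df = k − 1 = 3 − 1 = 2

degrees of freedom = 2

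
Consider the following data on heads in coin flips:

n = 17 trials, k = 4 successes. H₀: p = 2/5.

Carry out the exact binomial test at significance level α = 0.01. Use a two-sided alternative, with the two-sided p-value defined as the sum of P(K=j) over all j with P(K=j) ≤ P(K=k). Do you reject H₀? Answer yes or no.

Exact binomial: n=17, k=4, p₀=2/5=0.4000
P(X=j) = C(n,j)·p₀^j·(1−p₀)^(n−j); p = Σ P(X=j) over j with P(X=j) ≤ P(X=4)
p-value (two-sided) = 0.21790
At α=0.01: p ≥ α → fail to reject H₀

reject H₀: no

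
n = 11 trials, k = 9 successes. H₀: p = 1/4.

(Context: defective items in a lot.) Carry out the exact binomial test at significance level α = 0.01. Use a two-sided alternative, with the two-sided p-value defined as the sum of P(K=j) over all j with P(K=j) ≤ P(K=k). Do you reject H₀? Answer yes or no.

Exact binomial: n=11, k=9, p₀=1/4=0.2500
P(X=j) = C(n,j)·p₀^j·(1−p₀)^(n−j); p = Σ P(X=j) over j with P(X=j) ≤ P(X=9)
p-value (two-sided) = 0.00013
At α=0.01: p < α → reject H₀

reject H₀: yes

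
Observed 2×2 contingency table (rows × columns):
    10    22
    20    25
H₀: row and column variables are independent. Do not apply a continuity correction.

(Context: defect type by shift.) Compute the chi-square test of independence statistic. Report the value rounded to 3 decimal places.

Row totals [32, 45], col totals [30, 47], n=77
χ² = (10−12.47)²/12.47 + (22−19.53)²/19.53 + (20−17.53)²/17.53 + (25−27.47)²/27.47 = 1.3690
df = 1

test statistic = 1.369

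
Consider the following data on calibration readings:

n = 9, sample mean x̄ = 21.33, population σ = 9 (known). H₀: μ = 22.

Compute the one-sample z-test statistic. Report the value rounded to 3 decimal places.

test statistic = -0.223

SE = σ/√n = 9/√9 = 3.0000
z = (x̄−μ₀)/SE = (21.33−22)/3.0000 = -0.2233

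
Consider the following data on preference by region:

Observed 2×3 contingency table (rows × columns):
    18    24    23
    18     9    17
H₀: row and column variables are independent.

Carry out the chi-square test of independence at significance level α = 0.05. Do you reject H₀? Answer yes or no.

Row totals [65, 44], col totals [36, 33, 40], n=109
χ² = (18−21.47)²/21.47 + (24−19.68)²/19.68 + (23−23.85)²/23.85 + (18−14.53)²/14.53 + (9−13.32)²/13.32 + (17−16.15)²/16.15 = 3.8139
df = 2
p-value (upper-tail) = 0.14853
At α=0.05: p ≥ α → fail to reject H₀

reject H₀: no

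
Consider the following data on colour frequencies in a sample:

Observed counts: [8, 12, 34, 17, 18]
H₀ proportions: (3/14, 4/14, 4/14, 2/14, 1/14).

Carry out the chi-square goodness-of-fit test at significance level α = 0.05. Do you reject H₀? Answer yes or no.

reject H₀: yes

n = 89; E_i = n·p_i = [19.07, 25.43, 25.43, 12.71, 6.36]
χ² = (8−19.07)²/19.07 + (12−25.43)²/25.43 + (34−25.43)²/25.43 + (17−12.71)²/12.71 + (18−6.36)²/6.36 = 39.1760
df = 4
p-value (upper-tail) = 0.00000
At α=0.05: p < α → reject H₀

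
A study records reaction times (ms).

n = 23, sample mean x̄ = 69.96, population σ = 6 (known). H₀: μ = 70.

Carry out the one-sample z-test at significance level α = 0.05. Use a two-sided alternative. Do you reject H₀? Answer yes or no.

reject H₀: no

SE = σ/√n = 6/√23 = 1.2511
z = (x̄−μ₀)/SE = (69.96−70)/1.2511 = -0.0320
p-value (two-sided) = 0.97449
At α=0.05: p ≥ α → fail to reject H₀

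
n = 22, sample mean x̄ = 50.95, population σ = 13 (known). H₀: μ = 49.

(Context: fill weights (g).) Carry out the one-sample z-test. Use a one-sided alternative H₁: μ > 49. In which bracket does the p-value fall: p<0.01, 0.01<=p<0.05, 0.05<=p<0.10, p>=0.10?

SE = σ/√n = 13/√22 = 2.7716
z = (x̄−μ₀)/SE = (50.95−49)/2.7716 = 0.7036
p-value (one-sided, H₁ greater) = 0.24085
→ bracket: p>=0.10

p-value bracket: p>=0.10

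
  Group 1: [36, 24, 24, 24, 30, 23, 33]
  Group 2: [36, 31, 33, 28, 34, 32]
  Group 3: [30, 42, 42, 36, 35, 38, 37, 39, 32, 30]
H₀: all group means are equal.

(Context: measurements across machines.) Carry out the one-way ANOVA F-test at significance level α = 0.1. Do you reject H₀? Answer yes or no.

reject H₀: yes

Group means [27.71, 32.33, 36.10], grand mean 32.565
SSB = Σnᵢ(x̄ᵢ−x̄)² = 289.990; SSW = ΣΣ(x−x̄ᵢ)² = 377.662
MSB = 289.990/2 = 144.9951; MSW = 377.662/20 = 18.8831
F = MSB/MSW = 7.6786
df = (2, 20)
p-value (upper-tail) = 0.00335
At α=0.1: p < α → reject H₀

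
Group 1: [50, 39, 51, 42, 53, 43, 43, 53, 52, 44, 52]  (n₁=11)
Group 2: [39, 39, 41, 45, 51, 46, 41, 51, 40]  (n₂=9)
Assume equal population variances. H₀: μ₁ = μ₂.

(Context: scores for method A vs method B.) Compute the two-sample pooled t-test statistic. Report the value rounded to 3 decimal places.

test statistic = 1.666

x̄₁=47.455, s₁=5.241, n₁=11
x̄₂=43.667, s₂=4.822, n₂=9
s_p² = [10·5.241² + 8·4.822²]/18 = 25.5960
SE = √(s_p²·(1/11+1/9)) = 2.2740
t = (47.455−43.667)/2.2740 = 1.6658
df = 18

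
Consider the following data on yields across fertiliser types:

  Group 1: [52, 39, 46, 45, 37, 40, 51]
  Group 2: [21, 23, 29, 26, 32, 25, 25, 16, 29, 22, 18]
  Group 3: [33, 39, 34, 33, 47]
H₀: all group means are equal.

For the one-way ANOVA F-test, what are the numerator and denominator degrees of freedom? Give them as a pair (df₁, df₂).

degrees of freedom = [2, 20]

k = 3 groups, N = 23 total
df = (k−1, N−k) = (3−1, 23−3) = (2, 20)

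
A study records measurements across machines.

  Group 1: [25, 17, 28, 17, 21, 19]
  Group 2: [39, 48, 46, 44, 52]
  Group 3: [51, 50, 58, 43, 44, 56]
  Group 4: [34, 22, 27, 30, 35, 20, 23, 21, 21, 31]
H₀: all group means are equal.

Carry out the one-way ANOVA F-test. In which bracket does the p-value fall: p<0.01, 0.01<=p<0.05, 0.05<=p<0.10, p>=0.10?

p-value bracket: p<0.01

Group means [21.17, 45.80, 50.33, 26.40], grand mean 34.148
SSB = Σnᵢ(x̄ᵢ−x̄)² = 3862.041; SSW = ΣΣ(x−x̄ᵢ)² = 675.367
MSB = 3862.041/3 = 1287.3469; MSW = 675.367/23 = 29.3638
F = MSB/MSW = 43.8413
df = (3, 23)
p-value (upper-tail) = 0.00000
→ bracket: p<0.01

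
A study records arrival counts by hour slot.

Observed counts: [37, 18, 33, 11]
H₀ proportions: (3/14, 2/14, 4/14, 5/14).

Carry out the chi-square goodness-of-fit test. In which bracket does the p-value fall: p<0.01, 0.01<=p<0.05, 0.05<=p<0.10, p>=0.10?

p-value bracket: p<0.01

n = 99; E_i = n·p_i = [21.21, 14.14, 28.29, 35.36]
χ² = (37−21.21)²/21.21 + (18−14.14)²/14.14 + (33−28.29)²/28.29 + (11−35.36)²/35.36 = 30.3633
df = 3
p-value (upper-tail) = 0.00000
→ bracket: p<0.01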